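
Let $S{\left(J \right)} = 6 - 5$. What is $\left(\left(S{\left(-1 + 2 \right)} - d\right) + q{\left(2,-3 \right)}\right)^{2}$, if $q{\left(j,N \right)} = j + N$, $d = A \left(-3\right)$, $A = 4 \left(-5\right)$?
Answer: $3600$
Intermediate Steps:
$A = -20$
$S{\left(J \right)} = 1$
$d = 60$ ($d = \left(-20\right) \left(-3\right) = 60$)
$q{\left(j,N \right)} = N + j$
$\left(\left(S{\left(-1 + 2 \right)} - d\right) + q{\left(2,-3 \right)}\right)^{2} = \left(\left(1 - 60\right) + \left(-3 + 2\right)\right)^{2} = \left(\left(1 - 60\right) - 1\right)^{2} = \left(-59 - 1\right)^{2} = \left(-60\right)^{2} = 3600$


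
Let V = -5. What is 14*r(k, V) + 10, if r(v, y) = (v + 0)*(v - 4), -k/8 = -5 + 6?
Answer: 1354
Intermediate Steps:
k = -8 (k = -8*(-5 + 6) = -8*1 = -8)
r(v, y) = v*(-4 + v)
14*r(k, V) + 10 = 14*(-8*(-4 - 8)) + 10 = 14*(-8*(-12)) + 10 = 14*96 + 10 = 1344 + 10 = 1354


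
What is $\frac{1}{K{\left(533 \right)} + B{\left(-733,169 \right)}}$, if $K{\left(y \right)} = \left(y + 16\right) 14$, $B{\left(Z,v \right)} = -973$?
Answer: $\frac{1}{6713} \approx 0.00014896$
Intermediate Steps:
$K{\left(y \right)} = 224 + 14 y$ ($K{\left(y \right)} = \left(16 + y\right) 14 = 224 + 14 y$)
$\frac{1}{K{\left(533 \right)} + B{\left(-733,169 \right)}} = \frac{1}{\left(224 + 14 \cdot 533\right) - 973} = \frac{1}{\left(224 + 7462\right) - 973} = \frac{1}{7686 - 973} = \frac{1}{6713}$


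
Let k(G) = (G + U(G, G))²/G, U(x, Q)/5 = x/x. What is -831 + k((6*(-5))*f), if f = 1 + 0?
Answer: -5111/6 ≈ -851.83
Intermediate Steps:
U(x, Q) = 5 (U(x, Q) = 5*(x/x) = 5*1 = 5)
f = 1
k(G) = (5 + G)²/G (k(G) = (G + 5)²/G = (5 + G)²/G)
-831 + k((6*(-5))*f) = -831 + (5 + (6*(-5))*1)²/(((6*(-5))*1)) = -831 + (5 - 30*1)²/((-30*1)) = -831 + (5 - 30)²/(-30) = -831 - 1/30*(-25)² = -831 - 1/30*625 = -831 - 125/6 = -5111/6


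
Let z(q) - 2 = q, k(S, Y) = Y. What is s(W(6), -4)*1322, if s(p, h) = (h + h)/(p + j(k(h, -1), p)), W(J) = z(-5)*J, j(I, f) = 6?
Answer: 2644/3 ≈ 881.33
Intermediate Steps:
z(q) = 2 + q
W(J) = -3*J (W(J) = (2 - 5)*J = -3*J)
s(p, h) = 2*h/(6 + p) (s(p, h) = (h + h)/(p + 6) = (2*h)/(6 + p) = 2*h/(6 + p))
s(W(6), -4)*1322 = (2*(-4)/(6 - 3*6))*1322 = (2*(-4)/(6 - 18))*1322 = (2*(-4)/(-12))*1322 = (2*(-4)*(-1/12))*1322 = (⅔)*1322 = 2644/3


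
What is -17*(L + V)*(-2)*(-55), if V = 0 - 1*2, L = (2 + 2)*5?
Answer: -33660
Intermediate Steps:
L = 20 (L = 4*5 = 20)
V = -2 (V = 0 - 2 = -2)
-17*(L + V)*(-2)*(-55) = -17*(20 - 2)*(-2)*(-55) = -306*(-2)*(-55) = -17*(-36)*(-55) = 612*(-55) = -33660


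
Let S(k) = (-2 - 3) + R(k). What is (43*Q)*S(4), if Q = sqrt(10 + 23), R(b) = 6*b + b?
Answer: 989*sqrt(33) ≈ 5681.4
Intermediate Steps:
R(b) = 7*b
S(k) = -5 + 7*k (S(k) = (-2 - 3) + 7*k = -5 + 7*k)
Q = sqrt(33) ≈ 5.7446
(43*Q)*S(4) = (43*sqrt(33))*(-5 + 7*4) = (43*sqrt(33))*(-5 + 28) = (43*sqrt(33))*23 = 989*sqrt(33)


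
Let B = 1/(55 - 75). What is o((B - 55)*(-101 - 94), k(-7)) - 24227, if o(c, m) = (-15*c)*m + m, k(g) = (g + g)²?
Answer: -31584196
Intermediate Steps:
B = -1/20 (B = 1/(-20) = -1/20 ≈ -0.050000)
k(g) = 4*g² (k(g) = (2*g)² = 4*g²)
o(c, m) = m - 15*c*m (o(c, m) = -15*c*m + m = m - 15*c*m)
o((B - 55)*(-101 - 94), k(-7)) - 24227 = (4*(-7)²)*(1 - 15*(-1/20 - 55)*(-101 - 94)) - 24227 = (4*49)*(1 - (-3303)*(-195)/4) - 24227 = 196*(1 - 15*42939/4) - 24227 = 196*(1 - 644085/4) - 24227 = 196*(-644081/4) - 24227 = -31559969 - 24227 = -31584196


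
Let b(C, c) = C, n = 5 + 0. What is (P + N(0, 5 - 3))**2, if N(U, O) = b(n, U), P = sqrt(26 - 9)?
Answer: (5 + sqrt(17))**2 ≈ 83.231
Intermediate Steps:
n = 5
P = sqrt(17) ≈ 4.1231
N(U, O) = 5
(P + N(0, 5 - 3))**2 = (sqrt(17) + 5)**2 = (5 + sqrt(17))**2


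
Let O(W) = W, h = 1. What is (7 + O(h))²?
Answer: 64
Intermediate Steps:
(7 + O(h))² = (7 + 1)² = 8² = 64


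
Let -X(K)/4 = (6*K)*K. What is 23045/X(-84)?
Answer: -23045/169344 ≈ -0.13608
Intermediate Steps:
X(K) = -24*K**2 (X(K) = -4*6*K*K = -24*K**2)
23045/X(-84) = 23045/((-24*(-84)**2)) = 23045/((-24*7056)) = 23045/(-169344) = 23045*(-1/169344) = -23045/169344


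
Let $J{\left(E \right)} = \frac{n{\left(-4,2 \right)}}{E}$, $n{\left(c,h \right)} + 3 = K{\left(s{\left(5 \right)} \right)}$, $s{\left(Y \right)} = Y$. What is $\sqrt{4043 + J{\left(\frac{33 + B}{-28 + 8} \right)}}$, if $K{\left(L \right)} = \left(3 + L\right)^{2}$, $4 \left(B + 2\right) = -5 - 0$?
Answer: $\frac{\sqrt{56672203}}{119} \approx 63.261$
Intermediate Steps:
$B = - \frac{13}{4}$ ($B = -2 + \frac{-5 - 0}{4} = -2 + \frac{-5 + 0}{4} = -2 + \frac{1}{4} \left(-5\right) = -2 - \frac{5}{4} = - \frac{13}{4} \approx -3.25$)
$n{\left(c,h \right)} = 61$ ($n{\left(c,h \right)} = -3 + \left(3 + 5\right)^{2} = -3 + 8^{2} = -3 + 64 = 61$)
$J{\left(E \right)} = \frac{61}{E}$
$\sqrt{4043 + J{\left(\frac{33 + B}{-28 + 8} \right)}} = \sqrt{4043 + \frac{61}{\left(33 - \frac{13}{4}\right) \frac{1}{-28 + 8}}} = \sqrt{4043 + \frac{61}{\frac{119}{4} \frac{1}{-20}}} = \sqrt{4043 + \frac{61}{\frac{119}{4} \left(- \frac{1}{20}\right)}} = \sqrt{4043 + \frac{61}{- \frac{119}{80}}} = \sqrt{4043 + 61 \left(- \frac{80}{119}\right)} = \sqrt{4043 - \frac{4880}{119}} = \sqrt{\frac{476237}{119}} = \frac{\sqrt{56672203}}{119}$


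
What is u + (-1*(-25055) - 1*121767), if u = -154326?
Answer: -251038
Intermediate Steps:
u + (-1*(-25055) - 1*121767) = -154326 + (-1*(-25055) - 1*121767) = -154326 + (25055 - 121767) = -154326 - 96712 = -251038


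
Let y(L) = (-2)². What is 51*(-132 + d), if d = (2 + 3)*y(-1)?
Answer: -5712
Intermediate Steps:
y(L) = 4
d = 20 (d = (2 + 3)*4 = 5*4 = 20)
51*(-132 + d) = 51*(-132 + 20) = 51*(-112) = -5712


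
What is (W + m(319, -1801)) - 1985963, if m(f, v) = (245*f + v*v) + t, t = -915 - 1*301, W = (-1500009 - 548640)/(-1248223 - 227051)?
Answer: 656289599249/491758 ≈ 1.3346e+6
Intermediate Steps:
W = 682883/491758 (W = -2048649/(-1475274) = -2048649*(-1/1475274) = 682883/491758 ≈ 1.3887)
t = -1216 (t = -915 - 301 = -1216)
m(f, v) = -1216 + v² + 245*f (m(f, v) = (245*f + v*v) - 1216 = (245*f + v²) - 1216 = (v² + 245*f) - 1216 = -1216 + v² + 245*f)
(W + m(319, -1801)) - 1985963 = (682883/491758 + (-1216 + (-1801)² + 245*319)) - 1985963 = (682883/491758 + (-1216 + 3243601 + 78155)) - 1985963 = (682883/491758 + 3320540) - 1985963 = 1632902792203/491758 - 1985963 = 656289599249/491758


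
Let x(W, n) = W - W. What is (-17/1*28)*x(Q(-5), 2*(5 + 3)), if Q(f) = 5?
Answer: 0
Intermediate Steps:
x(W, n) = 0
(-17/1*28)*x(Q(-5), 2*(5 + 3)) = (-17/1*28)*0 = (-17*1*28)*0 = -17*28*0 = -476*0 = 0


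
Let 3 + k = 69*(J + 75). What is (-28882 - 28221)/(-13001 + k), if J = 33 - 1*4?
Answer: 57103/5828 ≈ 9.7980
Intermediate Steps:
J = 29 (J = 33 - 4 = 29)
k = 7173 (k = -3 + 69*(29 + 75) = -3 + 69*104 = -3 + 7176 = 7173)
(-28882 - 28221)/(-13001 + k) = (-28882 - 28221)/(-13001 + 7173) = -57103/(-5828) = -57103*(-1/5828) = 57103/5828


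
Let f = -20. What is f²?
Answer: 400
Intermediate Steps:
f² = (-20)² = 400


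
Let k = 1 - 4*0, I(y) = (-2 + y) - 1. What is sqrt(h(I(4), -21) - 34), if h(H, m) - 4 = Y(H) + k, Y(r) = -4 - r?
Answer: I*sqrt(34) ≈ 5.8309*I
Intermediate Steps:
I(y) = -3 + y
k = 1 (k = 1 + 0 = 1)
h(H, m) = 1 - H (h(H, m) = 4 + ((-4 - H) + 1) = 4 + (-3 - H) = 1 - H)
sqrt(h(I(4), -21) - 34) = sqrt((1 - (-3 + 4)) - 34) = sqrt((1 - 1*1) - 34) = sqrt((1 - 1) - 34) = sqrt(0 - 34) = sqrt(-34) = I*sqrt(34)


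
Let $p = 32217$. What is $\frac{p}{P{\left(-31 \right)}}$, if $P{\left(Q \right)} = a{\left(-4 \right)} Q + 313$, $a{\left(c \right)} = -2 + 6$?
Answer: $\frac{10739}{63} \approx 170.46$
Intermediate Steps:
$a{\left(c \right)} = 4$
$P{\left(Q \right)} = 313 + 4 Q$ ($P{\left(Q \right)} = 4 Q + 313 = 313 + 4 Q$)
$\frac{p}{P{\left(-31 \right)}} = \frac{32217}{313 + 4 \left(-31\right)} = \frac{32217}{313 - 124} = \frac{32217}{189} = 32217 \cdot \frac{1}{189} = \frac{10739}{63}$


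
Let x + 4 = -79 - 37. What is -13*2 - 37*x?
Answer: 4414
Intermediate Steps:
x = -120 (x = -4 + (-79 - 37) = -4 - 116 = -120)
-13*2 - 37*x = -13*2 - 37*(-120) = -26 + 4440 = 4414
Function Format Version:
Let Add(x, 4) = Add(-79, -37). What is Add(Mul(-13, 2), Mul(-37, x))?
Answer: 4414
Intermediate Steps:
x = -120 (x = Add(-4, Add(-79, -37)) = Add(-4, -116) = -120)
Add(Mul(-13, 2), Mul(-37, x)) = Add(Mul(-13, 2), Mul(-37, -120)) = Add(-26, 4440) = 4414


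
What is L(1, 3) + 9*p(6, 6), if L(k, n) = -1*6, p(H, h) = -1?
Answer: -15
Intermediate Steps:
L(k, n) = -6
L(1, 3) + 9*p(6, 6) = -6 + 9*(-1) = -6 - 9 = -15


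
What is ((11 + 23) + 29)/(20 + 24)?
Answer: 63/44 ≈ 1.4318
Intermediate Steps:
((11 + 23) + 29)/(20 + 24) = (34 + 29)/44 = (1/44)*63 = 63/44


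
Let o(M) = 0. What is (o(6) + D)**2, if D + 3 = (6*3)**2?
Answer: 103041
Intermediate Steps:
D = 321 (D = -3 + (6*3)**2 = -3 + 18**2 = -3 + 324 = 321)
(o(6) + D)**2 = (0 + 321)**2 = 321**2 = 103041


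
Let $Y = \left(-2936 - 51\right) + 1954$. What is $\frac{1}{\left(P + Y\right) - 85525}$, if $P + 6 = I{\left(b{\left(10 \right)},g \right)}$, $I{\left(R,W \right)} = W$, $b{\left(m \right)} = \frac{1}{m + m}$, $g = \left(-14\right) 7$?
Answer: $- \frac{1}{86662} \approx -1.1539 \cdot 10^{-5}$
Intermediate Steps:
$g = -98$
$Y = -1033$ ($Y = -2987 + 1954 = -1033$)
$b{\left(m \right)} = \frac{1}{2 m}$
$P = -104$ ($P = -6 - 98 = -104$)
$\frac{1}{\left(P + Y\right) - 85525} = \frac{1}{\left(-104 - 1033\right) - 85525} = \frac{1}{-1137 - 85525} = \frac{1}{-86662} = - \frac{1}{86662}$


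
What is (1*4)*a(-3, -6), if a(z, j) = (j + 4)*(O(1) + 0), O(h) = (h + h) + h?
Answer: -24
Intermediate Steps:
O(h) = 3*h (O(h) = 2*h + h = 3*h)
a(z, j) = 12 + 3*j (a(z, j) = (j + 4)*(3*1 + 0) = (4 + j)*(3 + 0) = (4 + j)*3 = 12 + 3*j)
(1*4)*a(-3, -6) = (1*4)*(12 + 3*(-6)) = 4*(12 - 18) = 4*(-6) = -24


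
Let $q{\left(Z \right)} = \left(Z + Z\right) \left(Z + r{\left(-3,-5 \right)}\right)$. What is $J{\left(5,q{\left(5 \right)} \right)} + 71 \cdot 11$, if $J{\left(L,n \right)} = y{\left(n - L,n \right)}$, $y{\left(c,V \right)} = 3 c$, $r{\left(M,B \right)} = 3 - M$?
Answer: $1096$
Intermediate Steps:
$q{\left(Z \right)} = 2 Z \left(6 + Z\right)$ ($q{\left(Z \right)} = \left(Z + Z\right) \left(Z + \left(3 - -3\right)\right) = 2 Z \left(Z + \left(3 + 3\right)\right) = 2 Z \left(Z + 6\right) = 2 Z \left(6 + Z\right)$)
$J{\left(L,n \right)} = - 3 L + 3 n$ ($J{\left(L,n \right)} = 3 \left(n - L\right) = - 3 L + 3 n$)
$J{\left(5,q{\left(5 \right)} \right)} + 71 \cdot 11 = \left(\left(-3\right) 5 + 3 \cdot 2 \cdot 5 \left(6 + 5\right)\right) + 71 \cdot 11 = \left(-15 + 3 \cdot 2 \cdot 5 \cdot 11\right) + 781 = \left(-15 + 3 \cdot 110\right) + 781 = \left(-15 + 330\right) + 781 = 315 + 781 = 1096$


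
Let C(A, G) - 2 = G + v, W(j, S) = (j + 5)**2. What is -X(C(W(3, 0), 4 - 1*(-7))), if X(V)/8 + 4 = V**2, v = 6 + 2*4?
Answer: -5800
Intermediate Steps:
W(j, S) = (5 + j)**2
v = 14 (v = 6 + 8 = 14)
C(A, G) = 16 + G (C(A, G) = 2 + (G + 14) = 2 + (14 + G) = 16 + G)
X(V) = -32 + 8*V**2
-X(C(W(3, 0), 4 - 1*(-7))) = -(-32 + 8*(16 + (4 - 1*(-7)))**2) = -(-32 + 8*(16 + (4 + 7))**2) = -(-32 + 8*(16 + 11)**2) = -(-32 + 8*27**2) = -(-32 + 8*729) = -(-32 + 5832) = -1*5800 = -5800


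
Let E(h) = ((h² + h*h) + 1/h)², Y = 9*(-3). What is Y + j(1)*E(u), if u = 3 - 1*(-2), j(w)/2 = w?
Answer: 125327/25 ≈ 5013.1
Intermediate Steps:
j(w) = 2*w
u = 5 (u = 3 + 2 = 5)
Y = -27
E(h) = (1/h + 2*h²)² (E(h) = ((h² + h²) + 1/h)² = (2*h² + 1/h)² = (1/h + 2*h²)²)
Y + j(1)*E(u) = -27 + (2*1)*((1 + 2*5³)²/5²) = -27 + 2*((1 + 2*125)²/25) = -27 + 2*((1 + 250)²/25) = -27 + 2*((1/25)*251²) = -27 + 2*((1/25)*63001) = -27 + 2*(63001/25) = -27 + 126002/25 = 125327/25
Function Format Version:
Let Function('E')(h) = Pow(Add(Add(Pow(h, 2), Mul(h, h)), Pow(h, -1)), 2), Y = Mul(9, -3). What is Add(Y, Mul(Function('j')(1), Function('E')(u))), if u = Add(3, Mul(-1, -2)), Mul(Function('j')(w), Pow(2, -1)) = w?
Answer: Rational(125327, 25) ≈ 5013.1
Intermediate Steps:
Function('j')(w) = Mul(2, w)
u = 5 (u = Add(3, 2) = 5)
Y = -27
Function('E')(h) = Pow(Add(Pow(h, -1), Mul(2, Pow(h, 2))), 2) (Function('E')(h) = Pow(Add(Add(Pow(h, 2), Pow(h, 2)), Pow(h, -1)), 2) = Pow(Add(Mul(2, Pow(h, 2)), Pow(h, -1)), 2) = Pow(Add(Pow(h, -1), Mul(2, Pow(h, 2))), 2))
Add(Y, Mul(Function('j')(1), Function('E')(u))) = Add(-27, Mul(Mul(2, 1), Mul(Pow(5, -2), Pow(Add(1, Mul(2, Pow(5, 3))), 2)))) = Add(-27, Mul(2, Mul(Rational(1, 25), Pow(Add(1, Mul(2, 125)), 2)))) = Add(-27, Mul(2, Mul(Rational(1, 25), Pow(Add(1, 250), 2)))) = Add(-27, Mul(2, Mul(Rational(1, 25), Pow(251, 2)))) = Add(-27, Mul(2, Mul(Rational(1, 25), 63001))) = Add(-27, Mul(2, Rational(63001, 25))) = Add(-27, Rational(126002, 25)) = Rational(125327, 25)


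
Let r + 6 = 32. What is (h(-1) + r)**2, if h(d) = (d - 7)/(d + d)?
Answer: 900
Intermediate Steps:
r = 26 (r = -6 + 32 = 26)
h(d) = (-7 + d)/(2*d) (h(d) = (-7 + d)/((2*d)) = (-7 + d)*(1/(2*d)) = (-7 + d)/(2*d))
(h(-1) + r)**2 = ((1/2)*(-7 - 1)/(-1) + 26)**2 = ((1/2)*(-1)*(-8) + 26)**2 = (4 + 26)**2 = 30**2 = 900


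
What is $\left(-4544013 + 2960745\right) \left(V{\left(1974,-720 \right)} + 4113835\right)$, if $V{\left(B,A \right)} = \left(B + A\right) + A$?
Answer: $-6514148777892$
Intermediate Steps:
$V{\left(B,A \right)} = B + 2 A$ ($V{\left(B,A \right)} = \left(A + B\right) + A = B + 2 A$)
$\left(-4544013 + 2960745\right) \left(V{\left(1974,-720 \right)} + 4113835\right) = \left(-4544013 + 2960745\right) \left(\left(1974 + 2 \left(-720\right)\right) + 4113835\right) = - 1583268 \left(\left(1974 - 1440\right) + 4113835\right) = - 1583268 \left(534 + 4113835\right) = \left(-1583268\right) 4114369 = -6514148777892$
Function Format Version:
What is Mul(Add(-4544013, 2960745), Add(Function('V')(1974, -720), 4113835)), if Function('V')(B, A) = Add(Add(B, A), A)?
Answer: -6514148777892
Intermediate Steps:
Function('V')(B, A) = Add(B, Mul(2, A)) (Function('V')(B, A) = Add(Add(A, B), A) = Add(B, Mul(2, A)))
Mul(Add(-4544013, 2960745), Add(Function('V')(1974, -720), 4113835)) = Mul(Add(-4544013, 2960745), Add(Add(1974, Mul(2, -720)), 4113835)) = Mul(-1583268, Add(Add(1974, -1440), 4113835)) = Mul(-1583268, Add(534, 4113835)) = Mul(-1583268, 4114369) = -6514148777892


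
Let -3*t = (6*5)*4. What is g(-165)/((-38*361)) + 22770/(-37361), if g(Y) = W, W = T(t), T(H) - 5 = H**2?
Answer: -372323265/512518198 ≈ -0.72646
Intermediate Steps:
t = -40 (t = -6*5*4/3 = -10*4 = -1/3*120 = -40)
T(H) = 5 + H**2
W = 1605 (W = 5 + (-40)**2 = 5 + 1600 = 1605)
g(Y) = 1605
g(-165)/((-38*361)) + 22770/(-37361) = 1605/((-38*361)) + 22770/(-37361) = 1605/(-13718) + 22770*(-1/37361) = 1605*(-1/13718) - 22770/37361 = -1605/13718 - 22770/37361 = -372323265/512518198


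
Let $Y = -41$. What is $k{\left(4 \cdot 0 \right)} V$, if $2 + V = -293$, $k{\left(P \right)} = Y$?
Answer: $12095$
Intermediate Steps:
$k{\left(P \right)} = -41$
$V = -295$ ($V = -2 - 293 = -295$)
$k{\left(4 \cdot 0 \right)} V = \left(-41\right) \left(-295\right) = 12095$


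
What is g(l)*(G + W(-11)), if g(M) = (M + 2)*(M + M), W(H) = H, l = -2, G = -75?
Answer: 0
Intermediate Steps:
g(M) = 2*M*(2 + M) (g(M) = (2 + M)*(2*M) = 2*M*(2 + M))
g(l)*(G + W(-11)) = (2*(-2)*(2 - 2))*(-75 - 11) = (2*(-2)*0)*(-86) = 0*(-86) = 0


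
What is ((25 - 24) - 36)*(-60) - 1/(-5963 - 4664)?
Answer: 22316701/10627 ≈ 2100.0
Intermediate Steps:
((25 - 24) - 36)*(-60) - 1/(-5963 - 4664) = (1 - 36)*(-60) - 1/(-10627) = -35*(-60) - 1*(-1/10627) = 2100 + 1/10627 = 22316701/10627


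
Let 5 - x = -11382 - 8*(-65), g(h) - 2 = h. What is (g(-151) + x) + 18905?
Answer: 29623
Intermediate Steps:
g(h) = 2 + h
x = 10867 (x = 5 - (-11382 - 8*(-65)) = 5 - (-11382 - 1*(-520)) = 5 - (-11382 + 520) = 5 - 1*(-10862) = 5 + 10862 = 10867)
(g(-151) + x) + 18905 = ((2 - 151) + 10867) + 18905 = (-149 + 10867) + 18905 = 10718 + 18905 = 29623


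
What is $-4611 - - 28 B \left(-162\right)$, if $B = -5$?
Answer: $18069$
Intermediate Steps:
$-4611 - - 28 B \left(-162\right) = -4611 - \left(-28\right) \left(-5\right) \left(-162\right) = -4611 - 140 \left(-162\right) = -4611 - -22680 = -4611 + 22680 = 18069$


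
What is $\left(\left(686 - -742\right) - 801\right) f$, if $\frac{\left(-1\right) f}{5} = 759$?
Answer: $-2379465$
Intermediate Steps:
$f = -3795$ ($f = \left(-5\right) 759 = -3795$)
$\left(\left(686 - -742\right) - 801\right) f = \left(\left(686 - -742\right) - 801\right) \left(-3795\right) = \left(\left(686 + 742\right) - 801\right) \left(-3795\right) = \left(1428 - 801\right) \left(-3795\right) = 627 \left(-3795\right) = -2379465$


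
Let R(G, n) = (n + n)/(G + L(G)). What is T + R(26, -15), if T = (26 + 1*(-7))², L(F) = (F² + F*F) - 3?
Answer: 99269/275 ≈ 360.98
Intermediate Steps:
L(F) = -3 + 2*F² (L(F) = (F² + F²) - 3 = 2*F² - 3 = -3 + 2*F²)
R(G, n) = 2*n/(-3 + G + 2*G²) (R(G, n) = (n + n)/(G + (-3 + 2*G²)) = (2*n)/(-3 + G + 2*G²) = 2*n/(-3 + G + 2*G²))
T = 361 (T = (26 - 7)² = 19² = 361)
T + R(26, -15) = 361 + 2*(-15)/(-3 + 26 + 2*26²) = 361 + 2*(-15)/(-3 + 26 + 2*676) = 361 + 2*(-15)/(-3 + 26 + 1352) = 361 + 2*(-15)/1375 = 361 + 2*(-15)*(1/1375) = 361 - 6/275 = 99269/275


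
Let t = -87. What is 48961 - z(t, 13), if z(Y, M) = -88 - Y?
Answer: 48962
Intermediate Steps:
48961 - z(t, 13) = 48961 - (-88 - 1*(-87)) = 48961 - (-88 + 87) = 48961 - 1*(-1) = 48961 + 1 = 48962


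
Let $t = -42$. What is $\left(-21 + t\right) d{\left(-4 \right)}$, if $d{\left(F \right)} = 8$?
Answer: $-504$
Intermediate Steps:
$\left(-21 + t\right) d{\left(-4 \right)} = \left(-21 - 42\right) 8 = \left(-63\right) 8 = -504$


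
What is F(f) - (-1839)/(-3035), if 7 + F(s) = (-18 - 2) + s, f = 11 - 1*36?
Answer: -159659/3035 ≈ -52.606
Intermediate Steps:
f = -25 (f = 11 - 36 = -25)
F(s) = -27 + s (F(s) = -7 + ((-18 - 2) + s) = -7 + (-20 + s) = -27 + s)
F(f) - (-1839)/(-3035) = (-27 - 25) - (-1839)/(-3035) = -52 - (-1839)*(-1)/3035 = -52 - 1*1839/3035 = -52 - 1839/3035 = -159659/3035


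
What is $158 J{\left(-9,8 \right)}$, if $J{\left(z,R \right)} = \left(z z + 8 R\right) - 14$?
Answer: $20698$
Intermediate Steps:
$J{\left(z,R \right)} = -14 + z^{2} + 8 R$ ($J{\left(z,R \right)} = \left(z^{2} + 8 R\right) - 14 = -14 + z^{2} + 8 R$)
$158 J{\left(-9,8 \right)} = 158 \left(-14 + \left(-9\right)^{2} + 8 \cdot 8\right) = 158 \left(-14 + 81 + 64\right) = 158 \cdot 131 = 20698$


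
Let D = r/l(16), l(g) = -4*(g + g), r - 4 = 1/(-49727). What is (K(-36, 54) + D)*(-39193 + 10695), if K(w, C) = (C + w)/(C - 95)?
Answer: 1748725552555/130483648 ≈ 13402.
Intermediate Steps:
r = 198907/49727 (r = 4 + 1/(-49727) = 4 - 1/49727 = 198907/49727 ≈ 4.0000)
K(w, C) = (C + w)/(-95 + C)
l(g) = -8*g
D = -198907/6365056 (D = 198907/(49727*((-8*16))) = (198907/49727)/(-128) = (198907/49727)*(-1/128) = -198907/6365056 ≈ -0.031250)
(K(-36, 54) + D)*(-39193 + 10695) = ((54 - 36)/(-95 + 54) - 198907/6365056)*(-39193 + 10695) = (18/(-41) - 198907/6365056)*(-28498) = (-1/41*18 - 198907/6365056)*(-28498) = (-18/41 - 198907/6365056)*(-28498) = -122726195/260967296*(-28498) = 1748725552555/130483648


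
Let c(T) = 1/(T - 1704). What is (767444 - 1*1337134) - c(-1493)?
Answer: -1821298929/3197 ≈ -5.6969e+5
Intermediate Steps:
c(T) = 1/(-1704 + T)
(767444 - 1*1337134) - c(-1493) = (767444 - 1*1337134) - 1/(-1704 - 1493) = (767444 - 1337134) - 1/(-3197) = -569690 - 1*(-1/3197) = -569690 + 1/3197 = -1821298929/3197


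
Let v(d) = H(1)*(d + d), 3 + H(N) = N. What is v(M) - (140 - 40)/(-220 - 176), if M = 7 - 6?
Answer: -371/99 ≈ -3.7475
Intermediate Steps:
H(N) = -3 + N
M = 1
v(d) = -4*d (v(d) = (-3 + 1)*(d + d) = -4*d)
v(M) - (140 - 40)/(-220 - 176) = -4*1 - (140 - 40)/(-220 - 176) = -4 - 100/(-396) = -4 - 100*(-1)/396 = -4 - 1*(-25/99) = -4 + 25/99 = -371/99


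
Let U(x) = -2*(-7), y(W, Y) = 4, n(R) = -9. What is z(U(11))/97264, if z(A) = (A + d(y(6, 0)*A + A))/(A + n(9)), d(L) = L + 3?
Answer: 87/486320 ≈ 0.00017889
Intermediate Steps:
U(x) = 14
d(L) = 3 + L
z(A) = (3 + 6*A)/(-9 + A) (z(A) = (A + (3 + (4*A + A)))/(A - 9) = (A + (3 + 5*A))/(-9 + A) = (3 + 6*A)/(-9 + A))
z(U(11))/97264 = (3*(1 + 2*14)/(-9 + 14))/97264 = (3*(1 + 28)/5)*(1/97264) = (3*(⅕)*29)*(1/97264) = (87/5)*(1/97264) = 87/486320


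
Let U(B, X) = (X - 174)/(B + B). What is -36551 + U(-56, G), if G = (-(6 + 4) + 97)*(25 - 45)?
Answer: -2045899/56 ≈ -36534.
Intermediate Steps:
G = -1740 (G = (-1*10 + 97)*(-20) = (-10 + 97)*(-20) = 87*(-20) = -1740)
U(B, X) = (-174 + X)/(2*B) (U(B, X) = (-174 + X)/((2*B)) = (-174 + X)*(1/(2*B)) = (-174 + X)/(2*B))
-36551 + U(-56, G) = -36551 + (½)*(-174 - 1740)/(-56) = -36551 + (½)*(-1/56)*(-1914) = -36551 + 957/56 = -2045899/56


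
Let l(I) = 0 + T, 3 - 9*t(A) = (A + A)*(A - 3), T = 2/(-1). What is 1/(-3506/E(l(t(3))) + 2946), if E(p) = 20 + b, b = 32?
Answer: 26/74843 ≈ 0.00034739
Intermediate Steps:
T = -2 (T = 2*(-1) = -2)
t(A) = ⅓ - 2*A*(-3 + A)/9 (t(A) = ⅓ - (A + A)*(A - 3)/9 = ⅓ - 2*A*(-3 + A)/9)
l(I) = -2 (l(I) = 0 - 2 = -2)
E(p) = 52 (E(p) = 20 + 32 = 52)
1/(-3506/E(l(t(3))) + 2946) = 1/(-3506/52 + 2946) = 1/(-3506*1/52 + 2946) = 1/(-1753/26 + 2946) = 1/(74843/26) = 26/74843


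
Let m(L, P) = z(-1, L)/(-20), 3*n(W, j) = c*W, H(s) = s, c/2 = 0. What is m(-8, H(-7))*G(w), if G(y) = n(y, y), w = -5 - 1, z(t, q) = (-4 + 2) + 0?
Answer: 0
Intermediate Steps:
c = 0 (c = 2*0 = 0)
z(t, q) = -2 (z(t, q) = -2 + 0 = -2)
w = -6
n(W, j) = 0 (n(W, j) = (0*W)/3 = (1/3)*0 = 0)
G(y) = 0
m(L, P) = 1/10 (m(L, P) = -2/(-20) = -2*(-1/20) = 1/10)
m(-8, H(-7))*G(w) = (1/10)*0 = 0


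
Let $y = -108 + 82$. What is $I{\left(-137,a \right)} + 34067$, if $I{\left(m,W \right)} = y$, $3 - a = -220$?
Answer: $34041$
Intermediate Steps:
$y = -26$
$a = 223$ ($a = 3 - -220 = 3 + 220 = 223$)
$I{\left(m,W \right)} = -26$
$I{\left(-137,a \right)} + 34067 = -26 + 34067 = 34041$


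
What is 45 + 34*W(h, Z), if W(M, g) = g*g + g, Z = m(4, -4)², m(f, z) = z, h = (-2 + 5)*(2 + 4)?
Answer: 9293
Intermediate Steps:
h = 18 (h = 3*6 = 18)
Z = 16 (Z = (-4)² = 16)
W(M, g) = g + g² (W(M, g) = g² + g = g + g²)
45 + 34*W(h, Z) = 45 + 34*(16*(1 + 16)) = 45 + 34*(16*17) = 45 + 34*272 = 45 + 9248 = 9293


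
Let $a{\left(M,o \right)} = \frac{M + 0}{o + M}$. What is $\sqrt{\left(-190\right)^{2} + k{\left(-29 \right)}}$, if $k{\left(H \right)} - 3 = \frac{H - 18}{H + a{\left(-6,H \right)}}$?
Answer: $\frac{2 \sqrt{9189359537}}{1009} \approx 190.01$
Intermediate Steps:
$a{\left(M,o \right)} = \frac{M}{M + o}$
$k{\left(H \right)} = 3 + \frac{-18 + H}{H - \frac{6}{-6 + H}}$ ($k{\left(H \right)} = 3 + \frac{H - 18}{H - \frac{6}{-6 + H}} = 3 + \frac{-18 + H}{H - \frac{6}{-6 + H}}$)
$\sqrt{\left(-190\right)^{2} + k{\left(-29 \right)}} = \sqrt{\left(-190\right)^{2} + \frac{2 \left(-9 + \left(-9 + 2 \left(-29\right)\right) \left(-6 - 29\right)\right)}{-6 - 29 \left(-6 - 29\right)}} = \sqrt{36100 + \frac{2 \left(-9 + \left(-9 - 58\right) \left(-35\right)\right)}{-6 - -1015}} = \sqrt{36100 + \frac{2 \left(-9 - -2345\right)}{-6 + 1015}} = \sqrt{36100 + \frac{2 \left(-9 + 2345\right)}{1009}} = \sqrt{36100 + 2 \cdot \frac{1}{1009} \cdot 2336} = \sqrt{36100 + \frac{4672}{1009}} = \sqrt{\frac{36429572}{1009}} = \frac{2 \sqrt{9189359537}}{1009}$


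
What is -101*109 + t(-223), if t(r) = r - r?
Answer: -11009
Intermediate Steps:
t(r) = 0
-101*109 + t(-223) = -101*109 + 0 = -11009 + 0 = -11009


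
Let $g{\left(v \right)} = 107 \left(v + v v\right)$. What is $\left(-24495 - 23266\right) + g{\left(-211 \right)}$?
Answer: $4693409$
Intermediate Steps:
$g{\left(v \right)} = 107 v + 107 v^{2}$ ($g{\left(v \right)} = 107 \left(v + v^{2}\right) = 107 v + 107 v^{2}$)
$\left(-24495 - 23266\right) + g{\left(-211 \right)} = \left(-24495 - 23266\right) + 107 \left(-211\right) \left(1 - 211\right) = -47761 + 107 \left(-211\right) \left(-210\right) = -47761 + 4741170 = 4693409$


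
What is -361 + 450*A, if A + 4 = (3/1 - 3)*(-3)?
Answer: -2161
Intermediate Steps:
A = -4 (A = -4 + (3/1 - 3)*(-3) = -4 + (3*1 - 3)*(-3) = -4 + (3 - 3)*(-3) = -4 + 0*(-3) = -4 + 0 = -4)
-361 + 450*A = -361 + 450*(-4) = -361 - 1800 = -2161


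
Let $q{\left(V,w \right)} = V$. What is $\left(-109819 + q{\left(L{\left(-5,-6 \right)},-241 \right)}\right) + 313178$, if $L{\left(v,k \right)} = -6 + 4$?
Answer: $203357$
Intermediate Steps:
$L{\left(v,k \right)} = -2$
$\left(-109819 + q{\left(L{\left(-5,-6 \right)},-241 \right)}\right) + 313178 = \left(-109819 - 2\right) + 313178 = -109821 + 313178 = 203357$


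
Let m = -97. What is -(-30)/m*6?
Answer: -180/97 ≈ -1.8557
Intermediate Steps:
-(-30)/m*6 = -(-30)/(-97)*6 = -(-30)*(-1)/97*6 = -5*6/97*6 = -30/97*6 = -180/97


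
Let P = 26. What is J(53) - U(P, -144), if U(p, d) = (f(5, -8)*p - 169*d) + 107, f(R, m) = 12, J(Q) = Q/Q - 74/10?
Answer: -123807/5 ≈ -24761.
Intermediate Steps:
J(Q) = -32/5 (J(Q) = 1 - 74*⅒ = 1 - 37/5 = -32/5)
U(p, d) = 107 - 169*d + 12*p (U(p, d) = (12*p - 169*d) + 107 = (-169*d + 12*p) + 107 = 107 - 169*d + 12*p)
J(53) - U(P, -144) = -32/5 - (107 - 169*(-144) + 12*26) = -32/5 - (107 + 24336 + 312) = -32/5 - 1*24755 = -32/5 - 24755 = -123807/5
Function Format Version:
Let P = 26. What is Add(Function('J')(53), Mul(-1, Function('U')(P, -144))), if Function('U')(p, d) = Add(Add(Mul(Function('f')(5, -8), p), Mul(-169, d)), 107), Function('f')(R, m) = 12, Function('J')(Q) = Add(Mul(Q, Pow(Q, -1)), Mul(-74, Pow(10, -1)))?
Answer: Rational(-123807, 5) ≈ -24761.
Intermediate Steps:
Function('J')(Q) = Rational(-32, 5) (Function('J')(Q) = Add(1, Mul(-74, Rational(1, 10))) = Add(1, Rational(-37, 5)) = Rational(-32, 5))
Function('U')(p, d) = Add(107, Mul(-169, d), Mul(12, p)) (Function('U')(p, d) = Add(Add(Mul(12, p), Mul(-169, d)), 107) = Add(Add(Mul(-169, d), Mul(12, p)), 107) = Add(107, Mul(-169, d), Mul(12, p)))
Add(Function('J')(53), Mul(-1, Function('U')(P, -144))) = Add(Rational(-32, 5), Mul(-1, Add(107, Mul(-169, -144), Mul(12, 26)))) = Add(Rational(-32, 5), Mul(-1, Add(107, 24336, 312))) = Add(Rational(-32, 5), Mul(-1, 24755)) = Add(Rational(-32, 5), -24755) = Rational(-123807, 5)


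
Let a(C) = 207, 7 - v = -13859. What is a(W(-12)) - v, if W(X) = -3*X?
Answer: -13659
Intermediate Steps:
v = 13866 (v = 7 - 1*(-13859) = 7 + 13859 = 13866)
a(W(-12)) - v = 207 - 1*13866 = 207 - 13866 = -13659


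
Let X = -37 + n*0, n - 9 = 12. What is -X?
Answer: 37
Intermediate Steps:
n = 21 (n = 9 + 12 = 21)
X = -37 (X = -37 + 21*0 = -37 + 0 = -37)
-X = -1*(-37) = 37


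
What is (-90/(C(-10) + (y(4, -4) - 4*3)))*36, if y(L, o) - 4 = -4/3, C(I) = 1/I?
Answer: 97200/283 ≈ 343.46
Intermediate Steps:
y(L, o) = 8/3 (y(L, o) = 4 - 4/3 = 8/3)
(-90/(C(-10) + (y(4, -4) - 4*3)))*36 = (-90/(1/(-10) + (8/3 - 4*3)))*36 = (-90/(-⅒ + (8/3 - 12)))*36 = (-90/(-⅒ - 28/3))*36 = (-90/(-283/30))*36 = -30/283*(-90)*36 = (2700/283)*36 = 97200/283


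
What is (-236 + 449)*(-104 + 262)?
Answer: 33654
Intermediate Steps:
(-236 + 449)*(-104 + 262) = 213*158 = 33654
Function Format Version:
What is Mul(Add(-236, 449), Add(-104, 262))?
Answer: 33654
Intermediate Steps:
Mul(Add(-236, 449), Add(-104, 262)) = Mul(213, 158) = 33654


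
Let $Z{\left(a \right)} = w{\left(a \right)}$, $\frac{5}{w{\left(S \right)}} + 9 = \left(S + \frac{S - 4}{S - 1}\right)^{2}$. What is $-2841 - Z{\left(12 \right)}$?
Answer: $- \frac{52590356}{18511} \approx -2841.0$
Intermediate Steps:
$w{\left(S \right)} = \frac{5}{-9 + \left(S + \frac{-4 + S}{-1 + S}\right)^{2}}$ ($w{\left(S \right)} = \frac{5}{-9 + \left(S + \frac{S - 4}{S - 1}\right)^{2}} = \frac{5}{-9 + \left(S + \frac{-4 + S}{-1 + S}\right)^{2}}$)
$Z{\left(a \right)} = - \frac{5 \left(-1 + a\right)^{2}}{- \left(-4 + a^{2}\right)^{2} + 9 \left(-1 + a\right)^{2}}$
$-2841 - Z{\left(12 \right)} = -2841 - - \frac{5 \left(-1 + 12\right)^{2}}{- \left(-4 + 12^{2}\right)^{2} + 9 \left(-1 + 12\right)^{2}} = -2841 - - \frac{5 \cdot 11^{2}}{- \left(-4 + 144\right)^{2} + 9 \cdot 11^{2}} = -2841 - \left(-5\right) 121 \frac{1}{- 140^{2} + 9 \cdot 121} = -2841 - \left(-5\right) 121 \frac{1}{\left(-1\right) 19600 + 1089} = -2841 - \left(-5\right) 121 \frac{1}{-19600 + 1089} = -2841 - \left(-5\right) 121 \frac{1}{-18511} = -2841 - \left(-5\right) 121 \left(- \frac{1}{18511}\right) = -2841 - \frac{605}{18511} = - \frac{52590356}{18511}$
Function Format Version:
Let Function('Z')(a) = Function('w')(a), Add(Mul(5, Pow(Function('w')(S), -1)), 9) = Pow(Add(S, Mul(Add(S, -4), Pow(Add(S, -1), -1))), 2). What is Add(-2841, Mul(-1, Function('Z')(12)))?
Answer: Rational(-52590356, 18511) ≈ -2841.0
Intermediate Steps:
Function('w')(S) = Mul(5, Pow(Add(-9, Pow(Add(S, Mul(Pow(Add(-1, S), -1), Add(-4, S))), 2)), -1)) (Function('w')(S) = Mul(5, Pow(Add(-9, Pow(Add(S, Mul(Add(S, -4), Pow(Add(S, -1), -1))), 2)), -1)) = Mul(5, Pow(Add(-9, Pow(Add(S, Mul(Add(-4, S), Pow(Add(-1, S), -1))), 2)), -1)) = Mul(5, Pow(Add(-9, Pow(Add(S, Mul(Pow(Add(-1, S), -1), Add(-4, S))), 2)), -1)))
Function('Z')(a) = Mul(-5, Pow(Add(-1, a), 2), Pow(Add(Mul(-1, Pow(Add(-4, Pow(a, 2)), 2)), Mul(9, Pow(Add(-1, a), 2))), -1))
Add(-2841, Mul(-1, Function('Z')(12))) = Add(-2841, Mul(-1, Mul(-5, Pow(Add(-1, 12), 2), Pow(Add(Mul(-1, Pow(Add(-4, Pow(12, 2)), 2)), Mul(9, Pow(Add(-1, 12), 2))), -1)))) = Add(-2841, Mul(-1, Mul(-5, Pow(11, 2), Pow(Add(Mul(-1, Pow(Add(-4, 144), 2)), Mul(9, Pow(11, 2))), -1)))) = Add(-2841, Mul(-1, Mul(-5, 121, Pow(Add(Mul(-1, Pow(140, 2)), Mul(9, 121)), -1)))) = Add(-2841, Mul(-1, Mul(-5, 121, Pow(Add(Mul(-1, 19600), 1089), -1)))) = Add(-2841, Mul(-1, Mul(-5, 121, Pow(Add(-19600, 1089), -1)))) = Add(-2841, Mul(-1, Mul(-5, 121, Pow(-18511, -1)))) = Add(-2841, Mul(-1, Mul(-5, 121, Rational(-1, 18511)))) = Add(-2841, Mul(-1, Rational(605, 18511))) = Add(-2841, Rational(-605, 18511)) = Rational(-52590356, 18511)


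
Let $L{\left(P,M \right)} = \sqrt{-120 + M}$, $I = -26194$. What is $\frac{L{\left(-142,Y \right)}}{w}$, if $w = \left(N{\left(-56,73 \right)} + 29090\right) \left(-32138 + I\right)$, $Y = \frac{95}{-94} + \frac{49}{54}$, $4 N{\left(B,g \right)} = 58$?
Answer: $- \frac{i \sqrt{21489951}}{718137122562} \approx - 6.4552 \cdot 10^{-9} i$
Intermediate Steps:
$N{\left(B,g \right)} = \frac{29}{2}$ ($N{\left(B,g \right)} = \frac{1}{4} \cdot 58 = \frac{29}{2}$)
$Y = - \frac{131}{1269}$ ($Y = 95 \left(- \frac{1}{94}\right) + 49 \cdot \frac{1}{54} = - \frac{95}{94} + \frac{49}{54} = - \frac{131}{1269} \approx -0.10323$)
$w = -1697723694$ ($w = \left(\frac{29}{2} + 29090\right) \left(-32138 - 26194\right) = \frac{58209}{2} \left(-58332\right) = -1697723694$)
$\frac{L{\left(-142,Y \right)}}{w} = \frac{\sqrt{-120 - \frac{131}{1269}}}{-1697723694} = \sqrt{- \frac{152411}{1269}} \left(- \frac{1}{1697723694}\right) = \frac{i \sqrt{21489951}}{423} \left(- \frac{1}{1697723694}\right) = - \frac{i \sqrt{21489951}}{718137122562}$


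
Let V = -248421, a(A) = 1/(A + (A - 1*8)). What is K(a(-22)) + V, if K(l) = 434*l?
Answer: -6459163/26 ≈ -2.4843e+5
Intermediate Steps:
a(A) = 1/(-8 + 2*A) (a(A) = 1/(A + (A - 8)) = 1/(A + (-8 + A)) = 1/(-8 + 2*A))
K(a(-22)) + V = 434*(1/(2*(-4 - 22))) - 248421 = 434*((1/2)/(-26)) - 248421 = 434*((1/2)*(-1/26)) - 248421 = 434*(-1/52) - 248421 = -217/26 - 248421 = -6459163/26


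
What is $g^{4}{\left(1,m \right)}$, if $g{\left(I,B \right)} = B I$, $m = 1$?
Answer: $1$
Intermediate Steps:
$g^{4}{\left(1,m \right)} = \left(1 \cdot 1\right)^{4} = 1^{4} = 1$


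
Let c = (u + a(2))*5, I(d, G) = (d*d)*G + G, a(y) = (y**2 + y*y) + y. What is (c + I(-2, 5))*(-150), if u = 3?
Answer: -13500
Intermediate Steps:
a(y) = y + 2*y**2 (a(y) = (y**2 + y**2) + y = 2*y**2 + y = y + 2*y**2)
I(d, G) = G + G*d**2 (I(d, G) = d**2*G + G = G*d**2 + G = G + G*d**2)
c = 65 (c = (3 + 2*(1 + 2*2))*5 = (3 + 2*(1 + 4))*5 = (3 + 2*5)*5 = (3 + 10)*5 = 13*5 = 65)
(c + I(-2, 5))*(-150) = (65 + 5*(1 + (-2)**2))*(-150) = (65 + 5*(1 + 4))*(-150) = (65 + 5*5)*(-150) = (65 + 25)*(-150) = 90*(-150) = -13500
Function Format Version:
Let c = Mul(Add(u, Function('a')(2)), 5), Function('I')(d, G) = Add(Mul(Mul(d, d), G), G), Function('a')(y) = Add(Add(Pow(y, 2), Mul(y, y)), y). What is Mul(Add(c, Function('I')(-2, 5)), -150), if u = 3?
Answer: -13500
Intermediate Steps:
Function('a')(y) = Add(y, Mul(2, Pow(y, 2))) (Function('a')(y) = Add(Add(Pow(y, 2), Pow(y, 2)), y) = Add(Mul(2, Pow(y, 2)), y) = Add(y, Mul(2, Pow(y, 2))))
Function('I')(d, G) = Add(G, Mul(G, Pow(d, 2))) (Function('I')(d, G) = Add(Mul(Pow(d, 2), G), G) = Add(Mul(G, Pow(d, 2)), G) = Add(G, Mul(G, Pow(d, 2))))
c = 65 (c = Mul(Add(3, Mul(2, Add(1, Mul(2, 2)))), 5) = Mul(Add(3, Mul(2, Add(1, 4))), 5) = Mul(Add(3, Mul(2, 5)), 5) = Mul(Add(3, 10), 5) = Mul(13, 5) = 65)
Mul(Add(c, Function('I')(-2, 5)), -150) = Mul(Add(65, Mul(5, Add(1, Pow(-2, 2)))), -150) = Mul(Add(65, Mul(5, Add(1, 4))), -150) = Mul(Add(65, Mul(5, 5)), -150) = Mul(Add(65, 25), -150) = Mul(90, -150) = -13500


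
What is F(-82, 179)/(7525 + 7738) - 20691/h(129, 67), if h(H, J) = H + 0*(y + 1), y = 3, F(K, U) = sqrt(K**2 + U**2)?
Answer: -6897/43 + sqrt(38765)/15263 ≈ -160.38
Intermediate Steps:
h(H, J) = H (h(H, J) = H + 0*(3 + 1) = H + 0*4 = H + 0 = H)
F(-82, 179)/(7525 + 7738) - 20691/h(129, 67) = sqrt((-82)**2 + 179**2)/(7525 + 7738) - 20691/129 = sqrt(6724 + 32041)/15263 - 20691*1/129 = sqrt(38765)*(1/15263) - 6897/43 = sqrt(38765)/15263 - 6897/43 = -6897/43 + sqrt(38765)/15263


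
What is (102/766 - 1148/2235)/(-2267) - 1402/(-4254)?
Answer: 151225295512/458619801505 ≈ 0.32974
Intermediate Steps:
(102/766 - 1148/2235)/(-2267) - 1402/(-4254) = (102*(1/766) - 1148*1/2235)*(-1/2267) - 1402*(-1/4254) = (51/383 - 1148/2235)*(-1/2267) + 701/2127 = -325699/856005*(-1/2267) + 701/2127 = 325699/1940563335 + 701/2127 = 151225295512/458619801505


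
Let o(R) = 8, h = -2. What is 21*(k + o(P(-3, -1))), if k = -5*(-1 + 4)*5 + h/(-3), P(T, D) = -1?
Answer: -1393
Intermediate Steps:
k = -223/3 (k = -5*(-1 + 4)*5 - 2/(-3) = -5*3*5 - 2*(-⅓) = -15*5 + ⅔ = -75 + ⅔ = -223/3 ≈ -74.333)
21*(k + o(P(-3, -1))) = 21*(-223/3 + 8) = 21*(-199/3) = -1393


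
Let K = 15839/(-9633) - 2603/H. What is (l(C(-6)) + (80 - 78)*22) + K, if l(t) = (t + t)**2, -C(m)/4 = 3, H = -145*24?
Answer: 6918038593/11174280 ≈ 619.10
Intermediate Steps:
H = -3480
C(m) = -12 (C(m) = -4*3 = -12)
K = -10015007/11174280 (K = 15839/(-9633) - 2603/(-3480) = 15839*(-1/9633) - 2603*(-1/3480) = -15839/9633 + 2603/3480 = -10015007/11174280 ≈ -0.89626)
l(t) = 4*t**2 (l(t) = (2*t)**2 = 4*t**2)
(l(C(-6)) + (80 - 78)*22) + K = (4*(-12)**2 + (80 - 78)*22) - 10015007/11174280 = (4*144 + 2*22) - 10015007/11174280 = (576 + 44) - 10015007/11174280 = 620 - 10015007/11174280 = 6918038593/11174280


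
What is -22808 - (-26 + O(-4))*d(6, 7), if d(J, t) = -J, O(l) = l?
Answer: -22988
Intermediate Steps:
-22808 - (-26 + O(-4))*d(6, 7) = -22808 - (-26 - 4)*(-1*6) = -22808 - (-30)*(-6) = -22808 - 1*180 = -22808 - 180 = -22988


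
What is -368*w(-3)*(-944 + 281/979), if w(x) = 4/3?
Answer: 453324480/979 ≈ 4.6305e+5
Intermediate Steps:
w(x) = 4/3 (w(x) = 4*(⅓) = 4/3)
-368*w(-3)*(-944 + 281/979) = -368*(4/3)*(-944 + 281/979) = -1472*(-944 + 281*(1/979))/3 = -1472*(-944 + 281/979)/3 = -1472*(-923895)/(3*979) = -1*(-453324480/979) = 453324480/979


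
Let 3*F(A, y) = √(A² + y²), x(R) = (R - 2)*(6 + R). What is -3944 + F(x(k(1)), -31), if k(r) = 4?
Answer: -3944 + √1361/3 ≈ -3931.7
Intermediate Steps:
x(R) = (-2 + R)*(6 + R)
F(A, y) = √(A² + y²)/3
-3944 + F(x(k(1)), -31) = -3944 + √((-12 + 4² + 4*4)² + (-31)²)/3 = -3944 + √((-12 + 16 + 16)² + 961)/3 = -3944 + √(20² + 961)/3 = -3944 + √(400 + 961)/3 = -3944 + √1361/3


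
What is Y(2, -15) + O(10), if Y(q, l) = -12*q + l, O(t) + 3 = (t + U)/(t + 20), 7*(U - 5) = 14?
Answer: -1243/30 ≈ -41.433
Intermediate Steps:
U = 7 (U = 5 + (⅐)*14 = 5 + 2 = 7)
O(t) = -3 + (7 + t)/(20 + t) (O(t) = -3 + (t + 7)/(t + 20) = -3 + (7 + t)/(20 + t))
Y(q, l) = l - 12*q
Y(2, -15) + O(10) = (-15 - 12*2) + (-53 - 2*10)/(20 + 10) = (-15 - 24) + (-53 - 20)/30 = -39 + (1/30)*(-73) = -39 - 73/30 = -1243/30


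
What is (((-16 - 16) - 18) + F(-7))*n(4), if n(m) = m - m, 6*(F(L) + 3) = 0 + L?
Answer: 0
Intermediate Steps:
F(L) = -3 + L/6 (F(L) = -3 + (0 + L)/6 = -3 + L/6)
n(m) = 0
(((-16 - 16) - 18) + F(-7))*n(4) = (((-16 - 16) - 18) + (-3 + (1/6)*(-7)))*0 = ((-32 - 18) + (-3 - 7/6))*0 = (-50 - 25/6)*0 = -325/6*0 = 0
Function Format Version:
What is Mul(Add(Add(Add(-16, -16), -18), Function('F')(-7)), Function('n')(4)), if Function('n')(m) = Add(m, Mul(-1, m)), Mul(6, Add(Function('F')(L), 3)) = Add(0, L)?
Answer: 0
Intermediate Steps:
Function('F')(L) = Add(-3, Mul(Rational(1, 6), L)) (Function('F')(L) = Add(-3, Mul(Rational(1, 6), Add(0, L))) = Add(-3, Mul(Rational(1, 6), L)))
Function('n')(m) = 0
Mul(Add(Add(Add(-16, -16), -18), Function('F')(-7)), Function('n')(4)) = Mul(Add(Add(Add(-16, -16), -18), Add(-3, Mul(Rational(1, 6), -7))), 0) = Mul(Add(Add(-32, -18), Add(-3, Rational(-7, 6))), 0) = Mul(Add(-50, Rational(-25, 6)), 0) = Mul(Rational(-325, 6), 0) = 0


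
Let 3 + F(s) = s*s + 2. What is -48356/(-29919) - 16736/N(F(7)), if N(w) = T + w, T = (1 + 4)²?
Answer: -497194396/2184087 ≈ -227.64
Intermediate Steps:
F(s) = -1 + s² (F(s) = -3 + (s*s + 2) = -3 + (s² + 2) = -3 + (2 + s²) = -1 + s²)
T = 25 (T = 5² = 25)
N(w) = 25 + w
-48356/(-29919) - 16736/N(F(7)) = -48356/(-29919) - 16736/(25 + (-1 + 7²)) = -48356*(-1/29919) - 16736/(25 + (-1 + 49)) = 48356/29919 - 16736/(25 + 48) = 48356/29919 - 16736/73 = -497194396/2184087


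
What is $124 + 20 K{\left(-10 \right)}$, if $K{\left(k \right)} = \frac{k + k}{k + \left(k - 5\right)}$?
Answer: $140$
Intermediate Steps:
$K{\left(k \right)} = \frac{2 k}{-5 + 2 k}$ ($K{\left(k \right)} = \frac{2 k}{k + \left(-5 + k\right)} = \frac{2 k}{-5 + 2 k}$)
$124 + 20 K{\left(-10 \right)} = 124 + 20 \cdot 2 \left(-10\right) \frac{1}{-5 + 2 \left(-10\right)} = 124 + 20 \cdot 2 \left(-10\right) \frac{1}{-5 - 20} = 124 + 20 \cdot 2 \left(-10\right) \frac{1}{-25} = 124 + 20 \cdot 2 \left(-10\right) \left(- \frac{1}{25}\right) = 124 + 20 \cdot \frac{4}{5} = 124 + 16 = 140$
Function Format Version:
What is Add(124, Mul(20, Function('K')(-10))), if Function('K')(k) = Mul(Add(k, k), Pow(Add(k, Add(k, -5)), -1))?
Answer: 140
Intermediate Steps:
Function('K')(k) = Mul(2, k, Pow(Add(-5, Mul(2, k)), -1)) (Function('K')(k) = Mul(Mul(2, k), Pow(Add(k, Add(-5, k)), -1)) = Mul(Mul(2, k), Pow(Add(-5, Mul(2, k)), -1)) = Mul(2, k, Pow(Add(-5, Mul(2, k)), -1)))
Add(124, Mul(20, Function('K')(-10))) = Add(124, Mul(20, Mul(2, -10, Pow(Add(-5, Mul(2, -10)), -1)))) = Add(124, Mul(20, Mul(2, -10, Pow(Add(-5, -20), -1)))) = Add(124, Mul(20, Mul(2, -10, Pow(-25, -1)))) = Add(124, Mul(20, Mul(2, -10, Rational(-1, 25)))) = Add(124, Mul(20, Rational(4, 5))) = Add(124, 16) = 140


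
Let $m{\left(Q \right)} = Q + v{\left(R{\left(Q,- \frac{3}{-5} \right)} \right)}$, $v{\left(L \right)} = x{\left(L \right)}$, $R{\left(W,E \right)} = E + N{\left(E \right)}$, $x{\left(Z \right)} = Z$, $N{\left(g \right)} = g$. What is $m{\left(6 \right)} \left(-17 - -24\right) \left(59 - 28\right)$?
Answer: $\frac{7812}{5} \approx 1562.4$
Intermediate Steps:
$R{\left(W,E \right)} = 2 E$ ($R{\left(W,E \right)} = E + E = 2 E$)
$v{\left(L \right)} = L$
$m{\left(Q \right)} = \frac{6}{5} + Q$ ($m{\left(Q \right)} = Q + 2 \left(- \frac{3}{-5}\right) = Q + 2 \left(\left(-3\right) \left(- \frac{1}{5}\right)\right) = Q + 2 \cdot \frac{3}{5} = Q + \frac{6}{5} = \frac{6}{5} + Q$)
$m{\left(6 \right)} \left(-17 - -24\right) \left(59 - 28\right) = \left(\frac{6}{5} + 6\right) \left(-17 - -24\right) \left(59 - 28\right) = \frac{36 \left(-17 + 24\right) 31}{5} = \frac{36 \cdot 7 \cdot 31}{5} = \frac{36}{5} \cdot 217 = \frac{7812}{5}$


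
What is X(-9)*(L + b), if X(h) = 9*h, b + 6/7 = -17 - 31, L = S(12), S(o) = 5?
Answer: 24867/7 ≈ 3552.4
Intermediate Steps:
L = 5
b = -342/7 (b = -6/7 + (-17 - 31) = -6/7 - 48 = -342/7 ≈ -48.857)
X(-9)*(L + b) = (9*(-9))*(5 - 342/7) = -81*(-307/7) = 24867/7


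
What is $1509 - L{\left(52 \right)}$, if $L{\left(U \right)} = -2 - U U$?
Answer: $4215$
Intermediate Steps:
$L{\left(U \right)} = -2 - U^{2}$
$1509 - L{\left(52 \right)} = 1509 - \left(-2 - 52^{2}\right) = 1509 - \left(-2 - 2704\right) = 1509 - -2706 = 1509 + 2706 = 4215$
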